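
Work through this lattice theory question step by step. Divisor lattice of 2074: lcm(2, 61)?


Join=lcm.
gcd(2,61)=1
lcm=122


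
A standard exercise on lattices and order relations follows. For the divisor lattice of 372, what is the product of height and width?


Height = length of longest chain minus 1; width = size of largest antichain.
A maximum chain: 1 | 31 | 93 | 186 | 372  (height 4).
A maximum antichain: {4, 6, 62, 93}  (width 4).
Product = 4 * 4 = 16


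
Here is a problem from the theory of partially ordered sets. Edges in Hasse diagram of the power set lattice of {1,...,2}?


A cover relation a -< b holds when a < b with no c strictly between.
Cover relations:
  {} -< {1}
  {} -< {2}
  {1} -< {1,2}
  {2} -< {1,2}
Total: 4


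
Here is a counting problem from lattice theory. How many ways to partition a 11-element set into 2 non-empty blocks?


S(n,k) = k*S(n-1,k) + S(n-1,k-1).
S(10,2) = 511, S(10,1) = 1
S(11,2) = 2*511 + 1 = 1022 + 1
S(11,2) = 1023


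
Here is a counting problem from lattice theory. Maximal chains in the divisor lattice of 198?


A maximal chain goes from the minimum element to a maximal element via cover relations.
Counting all min-to-max paths in the cover graph.
Total maximal chains: 12


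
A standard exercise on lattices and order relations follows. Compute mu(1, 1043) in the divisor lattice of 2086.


In a divisor lattice, mu(a,b) = mu(b/a) where mu is the classical Mobius function.
b/a = 1043/1 = 1043
Prime factorization of 1043: primes [7, 149]
1043 is squarefree with 2 prime factor(s), so mu(1043) = (-1)^2 = 1


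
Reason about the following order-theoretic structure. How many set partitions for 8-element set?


B(n) = number of set partitions of an n-element set.
B(n) satisfies the recurrence: B(n+1) = sum_k C(n,k)*B(k).
B(8) = 4140


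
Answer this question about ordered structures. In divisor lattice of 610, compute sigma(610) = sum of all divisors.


sigma(n) = sum of divisors.
Divisors of 610: [1, 2, 5, 10, 61, 122, 305, 610]
Sum = 1116


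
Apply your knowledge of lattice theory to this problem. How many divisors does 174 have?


Divisors of 174: [1, 2, 3, 6, 29, 58, 87, 174]
Count: 8


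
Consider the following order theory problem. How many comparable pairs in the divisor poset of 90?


A comparable pair {a,b} has a < b or b < a in the order.
Count unordered pairs where one element is strictly below the other.
Examples: {1,2}, {1,3}, {1,5}, {1,6}, ...
Total comparable pairs: 42


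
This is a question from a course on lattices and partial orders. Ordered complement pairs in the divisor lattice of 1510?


Complement pair (a,b): a meet b = bottom, a join b = top.
Here: gcd(a,b)=1 and lcm(a,b)=1510, i.e. a*b=1510 with a,b coprime.
Pairs found: (1,1510), (2,755), (5,302), (10,151), ... (4 more)
Total ordered pairs: 8


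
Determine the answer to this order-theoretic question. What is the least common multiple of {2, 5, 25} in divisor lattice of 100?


In a divisor lattice, join = lcm (least common multiple).
Compute lcm iteratively: start with first element, then lcm(current, next).
Elements: [2, 5, 25]
lcm(2,5) = 10
lcm(10,25) = 50
Final lcm = 50


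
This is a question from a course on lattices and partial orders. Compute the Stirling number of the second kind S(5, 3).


S(n,k) = k*S(n-1,k) + S(n-1,k-1).
S(4,3) = 6, S(4,2) = 7
S(5,3) = 3*6 + 7 = 18 + 7
S(5,3) = 25


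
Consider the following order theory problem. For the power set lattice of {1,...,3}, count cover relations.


A cover relation a -< b holds when a < b with no c strictly between.
Cover relations:
  {} -< {1}
  {} -< {2}
  {} -< {3}
  {1} -< {1,2}
  {1} -< {1,3}
  {2} -< {1,2}
  {2} -< {2,3}
  {3} -< {1,3}
  ...4 more
Total: 12


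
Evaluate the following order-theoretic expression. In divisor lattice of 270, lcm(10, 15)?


Join=lcm.
gcd(10,15)=5
lcm=30


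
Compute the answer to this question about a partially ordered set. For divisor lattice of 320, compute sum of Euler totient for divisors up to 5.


Divisors of 320 up to 5: [1, 2, 4, 5]
phi values: [1, 1, 2, 4]
Sum = 8


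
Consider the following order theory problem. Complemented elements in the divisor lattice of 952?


An element a is complemented if some b has a meet b = bottom, a join b = top.
a is complemented iff gcd(a, n/a)=1, i.e. a is a unitary divisor of 952.
Complemented elements: 1, 7, 8, 17, 56, 119, ... (2 more)
Count: 8


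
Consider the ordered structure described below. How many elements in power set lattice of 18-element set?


Power set = 2^n.
2^18 = 262144


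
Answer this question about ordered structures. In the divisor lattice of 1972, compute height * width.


Height = length of longest chain minus 1; width = size of largest antichain.
A maximum chain: 1 | 29 | 493 | 986 | 1972  (height 4).
A maximum antichain: {4, 34, 58, 493}  (width 4).
Product = 4 * 4 = 16


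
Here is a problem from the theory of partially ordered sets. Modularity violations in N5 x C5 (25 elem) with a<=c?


Modular law: if a <= c then a v (b ^ c) = (a v b) ^ c.
Check all triples (a,b,c) with a <= c among 25 elements.
  e.g. a=(a,0), b=(c,0), c=(b,0): lhs=(a,0) != rhs=(b,0)
  e.g. a=(a,0), b=(c,1), c=(b,0): lhs=(a,0) != rhs=(b,0)
Total violating triples: 75


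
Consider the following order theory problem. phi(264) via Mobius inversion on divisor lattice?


phi(n) = n * prod_{p|n} (1 - 1/p).
Prime divisors of 264: [2, 3, 11]
phi(264) = 264 * (1 - 1/2) * (1 - 1/3) * (1 - 1/11)
phi(264) = 80


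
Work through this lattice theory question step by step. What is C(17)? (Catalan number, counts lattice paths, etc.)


C(n) = C(2n, n) / (n+1).
C(34, 17) = 2333606220
C(17) = 2333606220 / 18 = 129644790


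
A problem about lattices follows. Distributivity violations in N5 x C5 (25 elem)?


Distributive law: a ^ (b v c) = (a ^ b) v (a ^ c).
Check all 25^3 = 15625 ordered triples (a,b,c).
  e.g. a=(b,0), b=(a,0), c=(c,0): lhs=(b,0) != rhs=(a,0)
  e.g. a=(b,0), b=(a,0), c=(c,1): lhs=(b,0) != rhs=(a,0)
Total violating triples: 250


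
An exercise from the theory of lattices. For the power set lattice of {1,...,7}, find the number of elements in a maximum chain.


A chain is a totally ordered subset; we count the number of elements in a maximum chain.
Compute, for each element x, the size of the longest chain ending at x:
  {}: 1
  {1}: 2
  {2}: 2
  {3}: 2
  {4}: 2
  {5}: 2
  ...
A maximum chain: {} < {1} < {1,2} < {1,2,3} < {1,2,3,4} < {1,2,3,4,5} < {1,2,3,4,5,6} < {1,2,3,4,5,6,7}
Number of elements in the longest chain: 8


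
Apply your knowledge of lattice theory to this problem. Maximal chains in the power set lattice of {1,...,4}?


A maximal chain goes from the minimum element to a maximal element via cover relations.
Counting all min-to-max paths in the cover graph.
Total maximal chains: 24


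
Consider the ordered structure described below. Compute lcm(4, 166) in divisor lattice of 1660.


In a divisor lattice, join = lcm (least common multiple).
gcd(4,166) = 2
lcm(4,166) = 4*166/gcd = 664/2 = 332


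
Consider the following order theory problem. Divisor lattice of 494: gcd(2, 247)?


Meet=gcd.
gcd(2,247)=1


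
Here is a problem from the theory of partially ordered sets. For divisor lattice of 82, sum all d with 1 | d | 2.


Interval [1,2] in divisors of 82: [1, 2]
Sum = 3


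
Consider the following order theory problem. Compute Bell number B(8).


B(n) = number of set partitions of an n-element set.
B(n) satisfies the recurrence: B(n+1) = sum_k C(n,k)*B(k).
B(8) = 4140


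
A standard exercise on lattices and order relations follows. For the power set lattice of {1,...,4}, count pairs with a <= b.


The order relation is {(a,b) : a <= b}, reflexive so it includes (a,a).
Examples: ({},{}), ({},{1,2}), ({},{1,2,3}), ({},{1,2,3,4}), ({},{1,2,4}), ...
Total ordered pairs: 81


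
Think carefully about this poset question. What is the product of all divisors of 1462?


Divisors of 1462: [1, 2, 17, 34, 43, 86, 731, 1462]
Product = n^(d(n)/2) = 1462^(8/2)
Product = 4568666853136


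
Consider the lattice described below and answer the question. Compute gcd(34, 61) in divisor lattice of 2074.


In a divisor lattice, meet = gcd (greatest common divisor).
By Euclidean algorithm or factoring: gcd(34,61) = 1


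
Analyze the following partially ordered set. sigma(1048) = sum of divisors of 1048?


sigma(n) = sum of divisors.
Divisors of 1048: [1, 2, 4, 8, 131, 262, 524, 1048]
Sum = 1980


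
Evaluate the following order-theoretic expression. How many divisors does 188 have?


Divisors of 188: [1, 2, 4, 47, 94, 188]
Count: 6


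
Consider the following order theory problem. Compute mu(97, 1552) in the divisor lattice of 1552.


In a divisor lattice, mu(a,b) = mu(b/a) where mu is the classical Mobius function.
b/a = 1552/97 = 16
Prime factorization of 16: primes [2]
16 is not squarefree, so mu(16) = 0


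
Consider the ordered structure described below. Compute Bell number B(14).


B(n) = number of set partitions of an n-element set.
B(n) satisfies the recurrence: B(n+1) = sum_k C(n,k)*B(k).
B(14) = 190899322


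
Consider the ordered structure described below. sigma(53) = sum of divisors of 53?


sigma(n) = sum of divisors.
Divisors of 53: [1, 53]
Sum = 54


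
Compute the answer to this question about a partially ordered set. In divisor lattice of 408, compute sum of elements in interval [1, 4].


Interval [1,4] in divisors of 408: [1, 2, 4]
Sum = 7


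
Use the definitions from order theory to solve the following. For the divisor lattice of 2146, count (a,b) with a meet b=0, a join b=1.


Complement pair (a,b): a meet b = bottom, a join b = top.
Here: gcd(a,b)=1 and lcm(a,b)=2146, i.e. a*b=2146 with a,b coprime.
Pairs found: (1,2146), (2,1073), (29,74), (37,58), ... (4 more)
Total ordered pairs: 8


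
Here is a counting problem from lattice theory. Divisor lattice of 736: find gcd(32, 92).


In a divisor lattice, meet = gcd (greatest common divisor).
By Euclidean algorithm or factoring: gcd(32,92) = 4


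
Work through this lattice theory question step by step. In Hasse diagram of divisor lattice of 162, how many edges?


A cover relation a -< b holds when a < b with no c strictly between.
Cover relations:
  1 -< 2
  1 -< 3
  2 -< 6
  3 -< 6
  3 -< 9
  6 -< 18
  9 -< 18
  9 -< 27
  ...5 more
Total: 13


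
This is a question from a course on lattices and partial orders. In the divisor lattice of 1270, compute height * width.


Height = length of longest chain minus 1; width = size of largest antichain.
A maximum chain: 1 | 127 | 635 | 1270  (height 3).
A maximum antichain: {2, 5, 127}  (width 3).
Product = 3 * 3 = 9


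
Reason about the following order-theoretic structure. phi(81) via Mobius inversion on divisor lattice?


phi(n) = n * prod_{p|n} (1 - 1/p).
Prime divisors of 81: [3]
phi(81) = 81 * (1 - 1/3)
phi(81) = 54


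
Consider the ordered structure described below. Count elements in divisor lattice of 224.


Divisors of 224: [1, 2, 4, 7, 8, 14, 16, 28, 32, 56, 112, 224]
Count: 12


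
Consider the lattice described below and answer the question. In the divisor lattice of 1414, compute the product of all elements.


Divisors of 1414: [1, 2, 7, 14, 101, 202, 707, 1414]
Product = n^(d(n)/2) = 1414^(8/2)
Product = 3997584364816


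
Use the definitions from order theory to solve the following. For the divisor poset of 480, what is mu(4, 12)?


In a divisor lattice, mu(a,b) = mu(b/a) where mu is the classical Mobius function.
b/a = 12/4 = 3
Prime factorization of 3: primes [3]
3 is squarefree with 1 prime factor(s), so mu(3) = (-1)^1 = -1


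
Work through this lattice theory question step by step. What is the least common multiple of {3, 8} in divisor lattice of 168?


In a divisor lattice, join = lcm (least common multiple).
Compute lcm iteratively: start with first element, then lcm(current, next).
Elements: [3, 8]
lcm(3,8) = 24
Final lcm = 24


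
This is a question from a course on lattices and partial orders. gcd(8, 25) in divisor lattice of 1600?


Meet=gcd.
gcd(8,25)=1


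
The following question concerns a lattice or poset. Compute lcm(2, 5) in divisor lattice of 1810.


In a divisor lattice, join = lcm (least common multiple).
gcd(2,5) = 1
lcm(2,5) = 2*5/gcd = 10/1 = 10


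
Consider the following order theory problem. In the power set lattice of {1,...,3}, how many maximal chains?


A maximal chain goes from the minimum element to a maximal element via cover relations.
Counting all min-to-max paths in the cover graph.
Total maximal chains: 6


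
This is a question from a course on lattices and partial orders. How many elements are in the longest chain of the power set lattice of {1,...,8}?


A chain is a totally ordered subset; we count the number of elements in a maximum chain.
Compute, for each element x, the size of the longest chain ending at x:
  {}: 1
  {1}: 2
  {2}: 2
  {3}: 2
  {4}: 2
  {5}: 2
  ...
A maximum chain: {} < {1} < {1,2} < {1,2,3} < {1,2,3,4} < {1,2,3,4,5} < {1,2,3,4,5,6} < {1,2,3,4,5,6,7} < {1,2,3,4,5,6,7,8}
Number of elements in the longest chain: 9


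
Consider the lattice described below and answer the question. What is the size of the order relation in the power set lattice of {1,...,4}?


The order relation is {(a,b) : a <= b}, reflexive so it includes (a,a).
Examples: ({},{}), ({},{1,2}), ({},{1,2,3}), ({},{1,2,3,4}), ({},{1,2,4}), ...
Total ordered pairs: 81


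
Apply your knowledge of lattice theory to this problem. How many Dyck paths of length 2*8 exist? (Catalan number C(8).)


C(n) = C(2n, n) / (n+1).
C(16, 8) = 12870
C(8) = 12870 / 9 = 1430


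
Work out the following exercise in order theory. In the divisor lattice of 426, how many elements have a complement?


An element a is complemented if some b has a meet b = bottom, a join b = top.
a is complemented iff gcd(a, n/a)=1, i.e. a is a unitary divisor of 426.
Complemented elements: 1, 2, 3, 6, 71, 142, ... (2 more)
Count: 8


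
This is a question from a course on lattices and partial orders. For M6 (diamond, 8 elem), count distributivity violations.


Distributive law: a ^ (b v c) = (a ^ b) v (a ^ c).
Check all 8^3 = 512 ordered triples (a,b,c).
  e.g. a=a1, b=a2, c=a3: lhs=a1 != rhs=0
  e.g. a=a1, b=a2, c=a4: lhs=a1 != rhs=0
Total violating triples: 120


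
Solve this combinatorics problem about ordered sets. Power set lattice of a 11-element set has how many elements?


Power set = 2^n.
2^11 = 2048


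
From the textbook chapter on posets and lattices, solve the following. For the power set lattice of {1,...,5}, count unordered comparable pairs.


A comparable pair {a,b} has a < b or b < a in the order.
Count unordered pairs where one element is strictly below the other.
Examples: {{},{1}}, {{},{2}}, {{},{3}}, {{},{4}}, ...
Total comparable pairs: 211


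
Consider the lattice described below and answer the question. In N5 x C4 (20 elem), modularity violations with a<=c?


Modular law: if a <= c then a v (b ^ c) = (a v b) ^ c.
Check all triples (a,b,c) with a <= c among 20 elements.
  e.g. a=(a,0), b=(c,0), c=(b,0): lhs=(a,0) != rhs=(b,0)
  e.g. a=(a,0), b=(c,1), c=(b,0): lhs=(a,0) != rhs=(b,0)
Total violating triples: 40


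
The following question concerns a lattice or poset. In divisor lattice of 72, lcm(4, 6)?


Join=lcm.
gcd(4,6)=2
lcm=12


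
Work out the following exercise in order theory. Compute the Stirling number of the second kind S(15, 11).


S(n,k) = k*S(n-1,k) + S(n-1,k-1).
S(14,11) = 66066, S(14,10) = 752752
S(15,11) = 11*66066 + 752752 = 726726 + 752752
S(15,11) = 1479478


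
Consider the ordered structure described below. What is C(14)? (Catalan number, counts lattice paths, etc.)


C(n) = C(2n, n) / (n+1).
C(28, 14) = 40116600
C(14) = 40116600 / 15 = 2674440


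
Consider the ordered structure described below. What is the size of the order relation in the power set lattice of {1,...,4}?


The order relation is {(a,b) : a <= b}, reflexive so it includes (a,a).
Examples: ({},{}), ({},{1,2}), ({},{1,2,3}), ({},{1,2,3,4}), ({},{1,2,4}), ...
Total ordered pairs: 81


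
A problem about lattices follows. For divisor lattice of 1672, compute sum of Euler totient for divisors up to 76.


Divisors of 1672 up to 76: [1, 2, 4, 8, 11, 19, 22, 38, 44, 76]
phi values: [1, 1, 2, 4, 10, 18, 10, 18, 20, 36]
Sum = 120


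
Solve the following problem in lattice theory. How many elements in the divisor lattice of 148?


Divisors of 148: [1, 2, 4, 37, 74, 148]
Count: 6


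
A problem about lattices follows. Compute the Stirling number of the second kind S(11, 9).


S(n,k) = k*S(n-1,k) + S(n-1,k-1).
S(10,9) = 45, S(10,8) = 750
S(11,9) = 9*45 + 750 = 405 + 750
S(11,9) = 1155


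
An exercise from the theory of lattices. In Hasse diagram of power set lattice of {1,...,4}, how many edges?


A cover relation a -< b holds when a < b with no c strictly between.
Cover relations:
  {} -< {1}
  {} -< {2}
  {} -< {3}
  {} -< {4}
  {1} -< {1,2}
  {1} -< {1,3}
  {1} -< {1,4}
  {2} -< {1,2}
  ...24 more
Total: 32


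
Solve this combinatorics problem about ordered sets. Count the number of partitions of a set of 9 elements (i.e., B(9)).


B(n) = number of set partitions of an n-element set.
B(n) satisfies the recurrence: B(n+1) = sum_k C(n,k)*B(k).
B(9) = 21147


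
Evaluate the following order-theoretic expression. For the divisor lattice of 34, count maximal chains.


A maximal chain goes from the minimum element to a maximal element via cover relations.
Counting all min-to-max paths in the cover graph.
Total maximal chains: 2


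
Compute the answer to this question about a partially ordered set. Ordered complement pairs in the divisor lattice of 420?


Complement pair (a,b): a meet b = bottom, a join b = top.
Here: gcd(a,b)=1 and lcm(a,b)=420, i.e. a*b=420 with a,b coprime.
Pairs found: (1,420), (3,140), (4,105), (5,84), ... (12 more)
Total ordered pairs: 16


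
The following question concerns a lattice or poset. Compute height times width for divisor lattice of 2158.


Height = length of longest chain minus 1; width = size of largest antichain.
A maximum chain: 1 | 83 | 1079 | 2158  (height 3).
A maximum antichain: {2, 13, 83}  (width 3).
Product = 3 * 3 = 9


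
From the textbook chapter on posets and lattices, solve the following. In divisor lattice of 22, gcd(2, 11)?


Meet=gcd.
gcd(2,11)=1


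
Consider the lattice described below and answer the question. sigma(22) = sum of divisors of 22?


sigma(n) = sum of divisors.
Divisors of 22: [1, 2, 11, 22]
Sum = 36


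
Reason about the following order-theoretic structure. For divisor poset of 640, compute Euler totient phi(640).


phi(n) = n * prod_{p|n} (1 - 1/p).
Prime divisors of 640: [2, 5]
phi(640) = 640 * (1 - 1/2) * (1 - 1/5)
phi(640) = 256


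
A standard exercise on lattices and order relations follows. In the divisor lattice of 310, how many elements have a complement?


An element a is complemented if some b has a meet b = bottom, a join b = top.
a is complemented iff gcd(a, n/a)=1, i.e. a is a unitary divisor of 310.
Complemented elements: 1, 2, 5, 10, 31, 62, ... (2 more)
Count: 8


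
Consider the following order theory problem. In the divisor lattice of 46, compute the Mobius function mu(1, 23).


In a divisor lattice, mu(a,b) = mu(b/a) where mu is the classical Mobius function.
b/a = 23/1 = 23
Prime factorization of 23: primes [23]
23 is squarefree with 1 prime factor(s), so mu(23) = (-1)^1 = -1


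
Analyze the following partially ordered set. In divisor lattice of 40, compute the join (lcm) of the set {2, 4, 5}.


In a divisor lattice, join = lcm (least common multiple).
Compute lcm iteratively: start with first element, then lcm(current, next).
Elements: [2, 4, 5]
lcm(2,4) = 4
lcm(4,5) = 20
Final lcm = 20


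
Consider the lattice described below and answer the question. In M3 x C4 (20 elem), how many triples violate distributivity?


Distributive law: a ^ (b v c) = (a ^ b) v (a ^ c).
Check all 20^3 = 8000 ordered triples (a,b,c).
  e.g. a=(a1,0), b=(a2,0), c=(a3,0): lhs=(a1,0) != rhs=(0,0)
  e.g. a=(a1,0), b=(a2,0), c=(a3,1): lhs=(a1,0) != rhs=(0,0)
Total violating triples: 384


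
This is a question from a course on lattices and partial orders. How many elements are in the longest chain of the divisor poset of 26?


A chain is a totally ordered subset; we count the number of elements in a maximum chain.
Compute, for each element x, the size of the longest chain ending at x:
  1: 1
  2: 2
  13: 2
  26: 3
A maximum chain: 1 < 2 < 26
Number of elements in the longest chain: 3


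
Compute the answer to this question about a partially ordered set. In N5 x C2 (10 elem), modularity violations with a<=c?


Modular law: if a <= c then a v (b ^ c) = (a v b) ^ c.
Check all triples (a,b,c) with a <= c among 10 elements.
  e.g. a=(a,0), b=(c,0), c=(b,0): lhs=(a,0) != rhs=(b,0)
  e.g. a=(a,0), b=(c,1), c=(b,0): lhs=(a,0) != rhs=(b,0)
Total violating triples: 6


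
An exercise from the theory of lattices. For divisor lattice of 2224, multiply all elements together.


Divisors of 2224: [1, 2, 4, 8, 16, 139, 278, 556, 1112, 2224]
Product = n^(d(n)/2) = 2224^(10/2)
Product = 54409397219098624


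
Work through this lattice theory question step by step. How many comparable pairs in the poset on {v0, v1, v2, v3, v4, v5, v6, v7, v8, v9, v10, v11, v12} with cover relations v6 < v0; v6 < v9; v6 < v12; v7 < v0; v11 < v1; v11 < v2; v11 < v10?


A comparable pair {a,b} has a < b or b < a in the order.
Count unordered pairs where one element is strictly below the other.
Examples: {v0,v6}, {v0,v7}, {v1,v11}, {v2,v11}, ...
Total comparable pairs: 7


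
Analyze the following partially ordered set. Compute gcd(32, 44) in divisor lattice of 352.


In a divisor lattice, meet = gcd (greatest common divisor).
By Euclidean algorithm or factoring: gcd(32,44) = 4


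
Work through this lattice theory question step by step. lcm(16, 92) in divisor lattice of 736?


Join=lcm.
gcd(16,92)=4
lcm=368


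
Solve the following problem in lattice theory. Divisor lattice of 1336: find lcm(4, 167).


In a divisor lattice, join = lcm (least common multiple).
gcd(4,167) = 1
lcm(4,167) = 4*167/gcd = 668/1 = 668


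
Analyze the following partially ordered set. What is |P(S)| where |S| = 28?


Power set = 2^n.
2^28 = 268435456


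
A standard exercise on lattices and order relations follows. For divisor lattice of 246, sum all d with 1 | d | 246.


Interval [1,246] in divisors of 246: [1, 2, 3, 6, 41, 82, 123, 246]
Sum = 504


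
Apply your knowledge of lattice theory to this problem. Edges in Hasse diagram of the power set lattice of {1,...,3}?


A cover relation a -< b holds when a < b with no c strictly between.
Cover relations:
  {} -< {1}
  {} -< {2}
  {} -< {3}
  {1} -< {1,2}
  {1} -< {1,3}
  {2} -< {1,2}
  {2} -< {2,3}
  {3} -< {1,3}
  ...4 more
Total: 12


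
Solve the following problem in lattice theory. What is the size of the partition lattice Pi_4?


B(n) = number of set partitions of an n-element set.
B(n) satisfies the recurrence: B(n+1) = sum_k C(n,k)*B(k).
B(4) = 15


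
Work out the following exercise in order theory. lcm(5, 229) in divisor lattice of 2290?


Join=lcm.
gcd(5,229)=1
lcm=1145


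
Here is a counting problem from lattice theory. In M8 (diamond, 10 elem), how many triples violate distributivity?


Distributive law: a ^ (b v c) = (a ^ b) v (a ^ c).
Check all 10^3 = 1000 ordered triples (a,b,c).
  e.g. a=a1, b=a2, c=a3: lhs=a1 != rhs=0
  e.g. a=a1, b=a2, c=a4: lhs=a1 != rhs=0
Total violating triples: 336


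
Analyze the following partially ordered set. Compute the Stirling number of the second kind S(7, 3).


S(n,k) = k*S(n-1,k) + S(n-1,k-1).
S(6,3) = 90, S(6,2) = 31
S(7,3) = 3*90 + 31 = 270 + 31
S(7,3) = 301


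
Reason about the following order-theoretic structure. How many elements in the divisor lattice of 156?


Divisors of 156: [1, 2, 3, 4, 6, 12, 13, 26, 39, 52, 78, 156]
Count: 12


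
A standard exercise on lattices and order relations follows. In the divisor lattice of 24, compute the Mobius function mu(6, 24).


In a divisor lattice, mu(a,b) = mu(b/a) where mu is the classical Mobius function.
b/a = 24/6 = 4
Prime factorization of 4: primes [2]
4 is not squarefree, so mu(4) = 0


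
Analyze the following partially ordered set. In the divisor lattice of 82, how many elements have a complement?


An element a is complemented if some b has a meet b = bottom, a join b = top.
a is complemented iff gcd(a, n/a)=1, i.e. a is a unitary divisor of 82.
Complemented elements: 1, 2, 41, 82
Count: 4


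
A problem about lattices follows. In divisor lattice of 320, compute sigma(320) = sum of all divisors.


sigma(n) = sum of divisors.
Divisors of 320: [1, 2, 4, 5, 8, 10, 16, 20, 32, 40, 64, 80, 160, 320]
Sum = 762


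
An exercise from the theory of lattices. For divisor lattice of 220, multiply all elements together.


Divisors of 220: [1, 2, 4, 5, 10, 11, 20, 22, 44, 55, 110, 220]
Product = n^(d(n)/2) = 220^(12/2)
Product = 113379904000000


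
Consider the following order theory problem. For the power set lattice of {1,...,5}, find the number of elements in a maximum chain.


A chain is a totally ordered subset; we count the number of elements in a maximum chain.
Compute, for each element x, the size of the longest chain ending at x:
  {}: 1
  {1}: 2
  {2}: 2
  {3}: 2
  {4}: 2
  {5}: 2
  ...
A maximum chain: {} < {1} < {1,2} < {1,2,3} < {1,2,3,4} < {1,2,3,4,5}
Number of elements in the longest chain: 6


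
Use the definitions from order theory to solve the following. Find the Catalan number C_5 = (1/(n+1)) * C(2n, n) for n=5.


C(n) = C(2n, n) / (n+1).
C(10, 5) = 252
C(5) = 252 / 6 = 42


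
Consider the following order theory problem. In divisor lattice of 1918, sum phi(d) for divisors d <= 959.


Divisors of 1918 up to 959: [1, 2, 7, 14, 137, 274, 959]
phi values: [1, 1, 6, 6, 136, 136, 816]
Sum = 1102


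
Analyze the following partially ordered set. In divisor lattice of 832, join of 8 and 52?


In a divisor lattice, join = lcm (least common multiple).
gcd(8,52) = 4
lcm(8,52) = 8*52/gcd = 416/4 = 104


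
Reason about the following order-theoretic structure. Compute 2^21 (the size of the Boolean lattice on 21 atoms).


Power set = 2^n.
2^21 = 2097152


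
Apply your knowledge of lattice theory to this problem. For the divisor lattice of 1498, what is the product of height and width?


Height = length of longest chain minus 1; width = size of largest antichain.
A maximum chain: 1 | 107 | 749 | 1498  (height 3).
A maximum antichain: {2, 7, 107}  (width 3).
Product = 3 * 3 = 9


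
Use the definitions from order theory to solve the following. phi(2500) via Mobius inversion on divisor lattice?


phi(n) = n * prod_{p|n} (1 - 1/p).
Prime divisors of 2500: [2, 5]
phi(2500) = 2500 * (1 - 1/2) * (1 - 1/5)
phi(2500) = 1000


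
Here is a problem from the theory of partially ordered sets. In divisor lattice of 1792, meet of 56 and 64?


In a divisor lattice, meet = gcd (greatest common divisor).
By Euclidean algorithm or factoring: gcd(56,64) = 8


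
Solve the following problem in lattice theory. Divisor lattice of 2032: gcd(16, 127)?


Meet=gcd.
gcd(16,127)=1


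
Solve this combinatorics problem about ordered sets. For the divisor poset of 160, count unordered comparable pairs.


A comparable pair {a,b} has a < b or b < a in the order.
Count unordered pairs where one element is strictly below the other.
Examples: {1,2}, {1,4}, {1,5}, {1,8}, ...
Total comparable pairs: 51


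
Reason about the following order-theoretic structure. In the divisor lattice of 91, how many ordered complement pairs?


Complement pair (a,b): a meet b = bottom, a join b = top.
Here: gcd(a,b)=1 and lcm(a,b)=91, i.e. a*b=91 with a,b coprime.
Pairs found: (1,91), (7,13), (13,7), (91,1)
Total ordered pairs: 4


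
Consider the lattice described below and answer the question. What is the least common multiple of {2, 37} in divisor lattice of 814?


In a divisor lattice, join = lcm (least common multiple).
Compute lcm iteratively: start with first element, then lcm(current, next).
Elements: [2, 37]
lcm(2,37) = 74
Final lcm = 74


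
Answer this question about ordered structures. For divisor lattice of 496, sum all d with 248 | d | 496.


Interval [248,496] in divisors of 496: [248, 496]
Sum = 744


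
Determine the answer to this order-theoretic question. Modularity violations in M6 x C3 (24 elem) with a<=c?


Modular law: if a <= c then a v (b ^ c) = (a v b) ^ c.
Check all triples (a,b,c) with a <= c among 24 elements.
This lattice is modular (diamonds M_m and their chain-products are modular).
Total violating triples: 0


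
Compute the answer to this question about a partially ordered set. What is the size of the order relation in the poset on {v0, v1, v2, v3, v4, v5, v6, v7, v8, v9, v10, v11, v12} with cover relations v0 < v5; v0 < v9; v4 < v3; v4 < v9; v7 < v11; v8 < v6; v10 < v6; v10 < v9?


The order relation is {(a,b) : a <= b}, reflexive so it includes (a,a).
Examples: (v0,v0), (v0,v5), (v0,v9), (v1,v1), (v10,v10), ...
Total ordered pairs: 21


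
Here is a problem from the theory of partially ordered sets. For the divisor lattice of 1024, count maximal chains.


A maximal chain goes from the minimum element to a maximal element via cover relations.
Counting all min-to-max paths in the cover graph.
Total maximal chains: 1


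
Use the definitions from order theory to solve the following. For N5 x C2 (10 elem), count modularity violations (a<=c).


Modular law: if a <= c then a v (b ^ c) = (a v b) ^ c.
Check all triples (a,b,c) with a <= c among 10 elements.
  e.g. a=(a,0), b=(c,0), c=(b,0): lhs=(a,0) != rhs=(b,0)
  e.g. a=(a,0), b=(c,1), c=(b,0): lhs=(a,0) != rhs=(b,0)
Total violating triples: 6


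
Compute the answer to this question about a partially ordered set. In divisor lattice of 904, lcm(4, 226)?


Join=lcm.
gcd(4,226)=2
lcm=452


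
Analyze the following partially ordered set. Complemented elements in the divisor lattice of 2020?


An element a is complemented if some b has a meet b = bottom, a join b = top.
a is complemented iff gcd(a, n/a)=1, i.e. a is a unitary divisor of 2020.
Complemented elements: 1, 4, 5, 20, 101, 404, ... (2 more)
Count: 8


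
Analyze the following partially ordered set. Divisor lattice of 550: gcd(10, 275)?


Meet=gcd.
gcd(10,275)=5


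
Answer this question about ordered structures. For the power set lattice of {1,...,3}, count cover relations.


A cover relation a -< b holds when a < b with no c strictly between.
Cover relations:
  {} -< {1}
  {} -< {2}
  {} -< {3}
  {1} -< {1,2}
  {1} -< {1,3}
  {2} -< {1,2}
  {2} -< {2,3}
  {3} -< {1,3}
  ...4 more
Total: 12


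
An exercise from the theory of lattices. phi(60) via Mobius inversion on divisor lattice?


phi(n) = n * prod_{p|n} (1 - 1/p).
Prime divisors of 60: [2, 3, 5]
phi(60) = 60 * (1 - 1/2) * (1 - 1/3) * (1 - 1/5)
phi(60) = 16


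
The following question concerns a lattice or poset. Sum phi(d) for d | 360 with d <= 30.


Divisors of 360 up to 30: [1, 2, 3, 4, 5, 6, 8, 9, 10, 12, 15, 18, 20, 24, 30]
phi values: [1, 1, 2, 2, 4, 2, 4, 6, 4, 4, 8, 6, 8, 8, 8]
Sum = 68


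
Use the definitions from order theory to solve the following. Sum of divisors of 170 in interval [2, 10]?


Interval [2,10] in divisors of 170: [2, 10]
Sum = 12


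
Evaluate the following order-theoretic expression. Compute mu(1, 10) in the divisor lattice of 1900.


In a divisor lattice, mu(a,b) = mu(b/a) where mu is the classical Mobius function.
b/a = 10/1 = 10
Prime factorization of 10: primes [2, 5]
10 is squarefree with 2 prime factor(s), so mu(10) = (-1)^2 = 1


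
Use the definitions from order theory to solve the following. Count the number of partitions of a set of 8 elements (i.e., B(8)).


B(n) = number of set partitions of an n-element set.
B(n) satisfies the recurrence: B(n+1) = sum_k C(n,k)*B(k).
B(8) = 4140


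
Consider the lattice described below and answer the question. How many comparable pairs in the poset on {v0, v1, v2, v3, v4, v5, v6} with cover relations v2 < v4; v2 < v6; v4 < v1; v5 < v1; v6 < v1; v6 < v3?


A comparable pair {a,b} has a < b or b < a in the order.
Count unordered pairs where one element is strictly below the other.
Examples: {v1,v2}, {v1,v4}, {v1,v5}, {v1,v6}, ...
Total comparable pairs: 8


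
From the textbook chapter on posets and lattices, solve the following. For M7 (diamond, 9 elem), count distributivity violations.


Distributive law: a ^ (b v c) = (a ^ b) v (a ^ c).
Check all 9^3 = 729 ordered triples (a,b,c).
  e.g. a=a1, b=a2, c=a3: lhs=a1 != rhs=0
  e.g. a=a1, b=a2, c=a4: lhs=a1 != rhs=0
Total violating triples: 210


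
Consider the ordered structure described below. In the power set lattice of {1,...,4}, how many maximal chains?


A maximal chain goes from the minimum element to a maximal element via cover relations.
Counting all min-to-max paths in the cover graph.
Total maximal chains: 24


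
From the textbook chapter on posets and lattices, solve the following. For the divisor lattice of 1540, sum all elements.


sigma(n) = sum of divisors.
Divisors of 1540: [1, 2, 4, 5, 7, 10, 11, 14, 20, 22, 28, 35, 44, 55, 70, 77, 110, 140, 154, 220, 308, 385, 770, 1540]
Sum = 4032


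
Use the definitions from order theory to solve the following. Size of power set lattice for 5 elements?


Power set = 2^n.
2^5 = 32


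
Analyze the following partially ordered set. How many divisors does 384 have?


Divisors of 384: [1, 2, 3, 4, 6, 8, 12, 16, 24, 32, 48, 64, 96, 128, 192, 384]
Count: 16


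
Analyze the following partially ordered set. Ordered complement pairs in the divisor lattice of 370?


Complement pair (a,b): a meet b = bottom, a join b = top.
Here: gcd(a,b)=1 and lcm(a,b)=370, i.e. a*b=370 with a,b coprime.
Pairs found: (1,370), (2,185), (5,74), (10,37), ... (4 more)
Total ordered pairs: 8


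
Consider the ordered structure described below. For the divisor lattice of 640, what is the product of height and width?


Height = length of longest chain minus 1; width = size of largest antichain.
A maximum chain: 1 | 5 | 10 | 20 | 40 | 80 | 160 | 320 | 640  (height 8).
A maximum antichain: {2, 5}  (width 2).
Product = 8 * 2 = 16


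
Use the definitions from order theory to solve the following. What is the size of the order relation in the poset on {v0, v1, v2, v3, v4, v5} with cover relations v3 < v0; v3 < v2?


The order relation is {(a,b) : a <= b}, reflexive so it includes (a,a).
Examples: (v0,v0), (v1,v1), (v2,v2), (v3,v0), (v3,v2), ...
Total ordered pairs: 8


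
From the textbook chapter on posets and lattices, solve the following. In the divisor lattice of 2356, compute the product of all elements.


Divisors of 2356: [1, 2, 4, 19, 31, 38, 62, 76, 124, 589, 1178, 2356]
Product = n^(d(n)/2) = 2356^(12/2)
Product = 171021895939637088256


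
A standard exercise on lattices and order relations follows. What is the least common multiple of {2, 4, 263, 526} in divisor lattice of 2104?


In a divisor lattice, join = lcm (least common multiple).
Compute lcm iteratively: start with first element, then lcm(current, next).
Elements: [2, 4, 263, 526]
lcm(2,4) = 4
lcm(4,263) = 1052
lcm(1052,526) = 1052
Final lcm = 1052


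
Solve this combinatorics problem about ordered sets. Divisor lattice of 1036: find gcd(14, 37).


In a divisor lattice, meet = gcd (greatest common divisor).
By Euclidean algorithm or factoring: gcd(14,37) = 1


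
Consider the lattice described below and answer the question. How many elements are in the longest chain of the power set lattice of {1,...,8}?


A chain is a totally ordered subset; we count the number of elements in a maximum chain.
Compute, for each element x, the size of the longest chain ending at x:
  {}: 1
  {1}: 2
  {2}: 2
  {3}: 2
  {4}: 2
  {5}: 2
  ...
A maximum chain: {} < {1} < {1,2} < {1,2,3} < {1,2,3,4} < {1,2,3,4,5} < {1,2,3,4,5,6} < {1,2,3,4,5,6,7} < {1,2,3,4,5,6,7,8}
Number of elements in the longest chain: 9


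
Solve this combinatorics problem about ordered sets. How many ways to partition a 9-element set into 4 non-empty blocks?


S(n,k) = k*S(n-1,k) + S(n-1,k-1).
S(8,4) = 1701, S(8,3) = 966
S(9,4) = 4*1701 + 966 = 6804 + 966
S(9,4) = 7770


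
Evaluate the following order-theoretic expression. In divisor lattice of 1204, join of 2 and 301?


In a divisor lattice, join = lcm (least common multiple).
gcd(2,301) = 1
lcm(2,301) = 2*301/gcd = 602/1 = 602


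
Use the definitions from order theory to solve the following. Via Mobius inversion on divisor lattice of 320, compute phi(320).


phi(n) = n * prod_{p|n} (1 - 1/p).
Prime divisors of 320: [2, 5]
phi(320) = 320 * (1 - 1/2) * (1 - 1/5)
phi(320) = 128


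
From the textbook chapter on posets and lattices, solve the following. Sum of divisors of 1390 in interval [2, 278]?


Interval [2,278] in divisors of 1390: [2, 278]
Sum = 280


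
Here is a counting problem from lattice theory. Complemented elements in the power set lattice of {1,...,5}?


An element a is complemented if some b has a meet b = bottom, a join b = top.
every subset A has complement S\A, so all elements are complemented.
Complemented elements: {}, {1}, {2}, {3}, {4}, {5}, ... (26 more)
Count: 32


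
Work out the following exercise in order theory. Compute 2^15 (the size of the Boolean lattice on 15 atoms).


Power set = 2^n.
2^15 = 32768


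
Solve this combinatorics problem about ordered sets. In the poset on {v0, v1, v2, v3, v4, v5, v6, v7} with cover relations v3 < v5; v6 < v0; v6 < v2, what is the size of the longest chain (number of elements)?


A chain is a totally ordered subset; we count the number of elements in a maximum chain.
Compute, for each element x, the size of the longest chain ending at x:
  v1: 1
  v3: 1
  v4: 1
  v6: 1
  v7: 1
  v0: 2
  ...
A maximum chain: v6 < v0
Number of elements in the longest chain: 2


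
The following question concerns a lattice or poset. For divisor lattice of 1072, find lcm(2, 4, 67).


In a divisor lattice, join = lcm (least common multiple).
Compute lcm iteratively: start with first element, then lcm(current, next).
Elements: [2, 4, 67]
lcm(2,4) = 4
lcm(4,67) = 268
Final lcm = 268


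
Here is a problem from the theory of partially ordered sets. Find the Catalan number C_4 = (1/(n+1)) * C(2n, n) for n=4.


C(n) = C(2n, n) / (n+1).
C(8, 4) = 70
C(4) = 70 / 5 = 14


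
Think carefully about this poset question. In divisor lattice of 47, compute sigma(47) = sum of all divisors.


sigma(n) = sum of divisors.
Divisors of 47: [1, 47]
Sum = 48


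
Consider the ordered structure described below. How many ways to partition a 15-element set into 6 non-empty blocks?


S(n,k) = k*S(n-1,k) + S(n-1,k-1).
S(14,6) = 63436373, S(14,5) = 40075035
S(15,6) = 6*63436373 + 40075035 = 380618238 + 40075035
S(15,6) = 420693273


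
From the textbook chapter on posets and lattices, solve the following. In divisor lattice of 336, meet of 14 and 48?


In a divisor lattice, meet = gcd (greatest common divisor).
By Euclidean algorithm or factoring: gcd(14,48) = 2


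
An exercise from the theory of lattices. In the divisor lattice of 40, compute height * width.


Height = length of longest chain minus 1; width = size of largest antichain.
A maximum chain: 1 | 5 | 10 | 20 | 40  (height 4).
A maximum antichain: {2, 5}  (width 2).
Product = 4 * 2 = 8
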